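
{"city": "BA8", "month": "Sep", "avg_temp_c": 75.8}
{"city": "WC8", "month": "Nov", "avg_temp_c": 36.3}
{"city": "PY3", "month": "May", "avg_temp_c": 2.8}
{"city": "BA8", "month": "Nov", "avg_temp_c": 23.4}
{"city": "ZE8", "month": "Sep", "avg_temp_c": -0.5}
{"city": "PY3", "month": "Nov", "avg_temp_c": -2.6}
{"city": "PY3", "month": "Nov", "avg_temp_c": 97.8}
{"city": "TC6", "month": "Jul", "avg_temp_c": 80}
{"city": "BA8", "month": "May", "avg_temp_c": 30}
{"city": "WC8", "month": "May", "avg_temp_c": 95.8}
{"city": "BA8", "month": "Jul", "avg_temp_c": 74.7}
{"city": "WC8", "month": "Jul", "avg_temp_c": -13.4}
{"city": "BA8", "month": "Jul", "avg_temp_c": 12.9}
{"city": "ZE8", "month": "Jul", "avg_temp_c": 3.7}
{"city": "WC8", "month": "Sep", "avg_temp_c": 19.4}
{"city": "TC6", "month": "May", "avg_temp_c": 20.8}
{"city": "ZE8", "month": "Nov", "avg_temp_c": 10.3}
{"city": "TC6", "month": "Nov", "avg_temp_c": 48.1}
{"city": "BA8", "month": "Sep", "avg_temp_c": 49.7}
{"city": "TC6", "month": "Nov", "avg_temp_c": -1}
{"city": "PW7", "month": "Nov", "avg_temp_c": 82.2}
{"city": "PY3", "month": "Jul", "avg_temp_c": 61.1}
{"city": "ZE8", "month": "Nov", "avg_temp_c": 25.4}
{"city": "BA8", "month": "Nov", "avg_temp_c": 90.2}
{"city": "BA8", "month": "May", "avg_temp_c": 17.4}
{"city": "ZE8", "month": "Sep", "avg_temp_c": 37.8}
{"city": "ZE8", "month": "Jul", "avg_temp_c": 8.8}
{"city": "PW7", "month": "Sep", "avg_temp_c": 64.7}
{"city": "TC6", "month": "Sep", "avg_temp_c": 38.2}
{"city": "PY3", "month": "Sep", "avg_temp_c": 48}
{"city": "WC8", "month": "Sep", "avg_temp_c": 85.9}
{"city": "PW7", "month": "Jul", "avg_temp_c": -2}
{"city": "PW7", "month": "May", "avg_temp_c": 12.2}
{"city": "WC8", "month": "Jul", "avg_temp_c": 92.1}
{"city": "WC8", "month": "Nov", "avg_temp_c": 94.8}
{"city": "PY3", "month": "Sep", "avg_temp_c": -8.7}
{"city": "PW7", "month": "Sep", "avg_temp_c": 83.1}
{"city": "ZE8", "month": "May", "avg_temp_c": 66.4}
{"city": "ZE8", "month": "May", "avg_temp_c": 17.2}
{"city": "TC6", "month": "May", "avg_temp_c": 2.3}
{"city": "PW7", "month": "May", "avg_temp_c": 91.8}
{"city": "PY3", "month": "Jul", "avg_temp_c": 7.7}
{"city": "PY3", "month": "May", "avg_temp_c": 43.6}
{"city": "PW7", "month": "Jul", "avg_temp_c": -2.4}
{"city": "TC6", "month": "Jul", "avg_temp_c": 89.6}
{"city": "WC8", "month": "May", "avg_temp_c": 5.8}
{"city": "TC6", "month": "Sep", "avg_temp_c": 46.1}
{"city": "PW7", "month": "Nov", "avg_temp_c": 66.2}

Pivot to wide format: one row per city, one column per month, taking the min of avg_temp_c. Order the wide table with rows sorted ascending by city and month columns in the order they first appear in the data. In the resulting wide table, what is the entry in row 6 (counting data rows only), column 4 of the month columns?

3.7

With rows sorted ascending by city, row 6 is city=ZE8. month columns in first-appearance order: Sep, Nov, May, Jul; column 4 is Jul.
Long rows with city=ZE8, month=Jul: min(3.7, 8.8) = 3.7.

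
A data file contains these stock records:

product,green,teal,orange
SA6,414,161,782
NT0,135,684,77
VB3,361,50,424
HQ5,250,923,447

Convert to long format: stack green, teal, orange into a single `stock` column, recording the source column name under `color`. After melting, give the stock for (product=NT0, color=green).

Unpivoting turns each (product, wide-column) pair into one long row.
The wide cell at row NT0, column green holds 135, so the long row (NT0, green) has stock=135.

135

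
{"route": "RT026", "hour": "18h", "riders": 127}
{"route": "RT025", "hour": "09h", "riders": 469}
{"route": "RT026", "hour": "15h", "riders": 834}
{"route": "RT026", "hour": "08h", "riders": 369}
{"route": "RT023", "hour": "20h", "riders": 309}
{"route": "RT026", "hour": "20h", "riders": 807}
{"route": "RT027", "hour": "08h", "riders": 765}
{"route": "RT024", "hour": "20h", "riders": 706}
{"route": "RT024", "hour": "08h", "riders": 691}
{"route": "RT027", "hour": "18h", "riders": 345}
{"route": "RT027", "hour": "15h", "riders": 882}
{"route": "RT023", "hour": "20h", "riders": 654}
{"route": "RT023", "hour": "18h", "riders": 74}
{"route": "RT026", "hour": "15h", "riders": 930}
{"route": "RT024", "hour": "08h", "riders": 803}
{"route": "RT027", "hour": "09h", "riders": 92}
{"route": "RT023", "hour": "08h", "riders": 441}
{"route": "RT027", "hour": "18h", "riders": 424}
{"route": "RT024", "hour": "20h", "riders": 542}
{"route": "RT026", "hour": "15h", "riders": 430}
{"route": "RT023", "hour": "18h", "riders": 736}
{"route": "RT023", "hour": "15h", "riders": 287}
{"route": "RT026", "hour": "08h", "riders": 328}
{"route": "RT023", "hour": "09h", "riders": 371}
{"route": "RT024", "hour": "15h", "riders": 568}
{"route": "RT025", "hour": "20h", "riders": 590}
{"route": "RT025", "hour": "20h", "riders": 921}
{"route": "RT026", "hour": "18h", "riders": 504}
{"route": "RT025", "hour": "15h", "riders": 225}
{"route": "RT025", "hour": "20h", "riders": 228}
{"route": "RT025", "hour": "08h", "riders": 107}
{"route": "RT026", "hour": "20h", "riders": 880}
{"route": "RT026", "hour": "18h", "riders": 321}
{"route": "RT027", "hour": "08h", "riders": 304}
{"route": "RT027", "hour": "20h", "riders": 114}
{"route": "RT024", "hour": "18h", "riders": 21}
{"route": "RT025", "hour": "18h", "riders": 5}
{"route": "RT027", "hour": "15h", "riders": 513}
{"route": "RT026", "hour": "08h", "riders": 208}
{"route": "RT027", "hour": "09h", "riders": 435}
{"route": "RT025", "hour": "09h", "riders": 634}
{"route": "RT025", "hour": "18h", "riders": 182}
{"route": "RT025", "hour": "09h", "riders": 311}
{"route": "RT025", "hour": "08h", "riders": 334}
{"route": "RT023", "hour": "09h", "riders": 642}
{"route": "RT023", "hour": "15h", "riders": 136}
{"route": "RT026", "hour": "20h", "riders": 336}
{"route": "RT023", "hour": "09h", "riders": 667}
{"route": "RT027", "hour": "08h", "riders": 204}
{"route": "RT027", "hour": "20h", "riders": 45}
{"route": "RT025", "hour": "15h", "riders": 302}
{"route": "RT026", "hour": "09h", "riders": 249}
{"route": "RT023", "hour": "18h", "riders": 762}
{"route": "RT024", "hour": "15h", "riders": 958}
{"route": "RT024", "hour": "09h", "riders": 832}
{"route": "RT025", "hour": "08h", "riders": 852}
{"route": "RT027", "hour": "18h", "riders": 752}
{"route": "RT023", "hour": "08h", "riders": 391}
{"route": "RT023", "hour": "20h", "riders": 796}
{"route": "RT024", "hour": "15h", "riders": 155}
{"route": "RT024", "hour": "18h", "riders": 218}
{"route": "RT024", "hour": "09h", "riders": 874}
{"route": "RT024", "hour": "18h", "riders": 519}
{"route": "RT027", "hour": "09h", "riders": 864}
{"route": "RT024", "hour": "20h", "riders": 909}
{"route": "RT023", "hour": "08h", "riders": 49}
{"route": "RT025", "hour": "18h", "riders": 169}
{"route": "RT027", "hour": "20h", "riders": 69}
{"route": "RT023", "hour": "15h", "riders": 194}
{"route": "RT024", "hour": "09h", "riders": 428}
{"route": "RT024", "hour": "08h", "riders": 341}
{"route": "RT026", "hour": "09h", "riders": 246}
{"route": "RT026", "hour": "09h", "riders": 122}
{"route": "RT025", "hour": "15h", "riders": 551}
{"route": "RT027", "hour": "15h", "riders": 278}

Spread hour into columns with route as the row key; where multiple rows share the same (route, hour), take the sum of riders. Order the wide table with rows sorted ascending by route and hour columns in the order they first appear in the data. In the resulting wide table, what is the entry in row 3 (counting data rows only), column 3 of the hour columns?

1078

With rows sorted ascending by route, row 3 is route=RT025. hour columns in first-appearance order: 18h, 09h, 15h, 08h, 20h; column 3 is 15h.
Long rows with route=RT025, hour=15h: 225 + 302 + 551 = 1078.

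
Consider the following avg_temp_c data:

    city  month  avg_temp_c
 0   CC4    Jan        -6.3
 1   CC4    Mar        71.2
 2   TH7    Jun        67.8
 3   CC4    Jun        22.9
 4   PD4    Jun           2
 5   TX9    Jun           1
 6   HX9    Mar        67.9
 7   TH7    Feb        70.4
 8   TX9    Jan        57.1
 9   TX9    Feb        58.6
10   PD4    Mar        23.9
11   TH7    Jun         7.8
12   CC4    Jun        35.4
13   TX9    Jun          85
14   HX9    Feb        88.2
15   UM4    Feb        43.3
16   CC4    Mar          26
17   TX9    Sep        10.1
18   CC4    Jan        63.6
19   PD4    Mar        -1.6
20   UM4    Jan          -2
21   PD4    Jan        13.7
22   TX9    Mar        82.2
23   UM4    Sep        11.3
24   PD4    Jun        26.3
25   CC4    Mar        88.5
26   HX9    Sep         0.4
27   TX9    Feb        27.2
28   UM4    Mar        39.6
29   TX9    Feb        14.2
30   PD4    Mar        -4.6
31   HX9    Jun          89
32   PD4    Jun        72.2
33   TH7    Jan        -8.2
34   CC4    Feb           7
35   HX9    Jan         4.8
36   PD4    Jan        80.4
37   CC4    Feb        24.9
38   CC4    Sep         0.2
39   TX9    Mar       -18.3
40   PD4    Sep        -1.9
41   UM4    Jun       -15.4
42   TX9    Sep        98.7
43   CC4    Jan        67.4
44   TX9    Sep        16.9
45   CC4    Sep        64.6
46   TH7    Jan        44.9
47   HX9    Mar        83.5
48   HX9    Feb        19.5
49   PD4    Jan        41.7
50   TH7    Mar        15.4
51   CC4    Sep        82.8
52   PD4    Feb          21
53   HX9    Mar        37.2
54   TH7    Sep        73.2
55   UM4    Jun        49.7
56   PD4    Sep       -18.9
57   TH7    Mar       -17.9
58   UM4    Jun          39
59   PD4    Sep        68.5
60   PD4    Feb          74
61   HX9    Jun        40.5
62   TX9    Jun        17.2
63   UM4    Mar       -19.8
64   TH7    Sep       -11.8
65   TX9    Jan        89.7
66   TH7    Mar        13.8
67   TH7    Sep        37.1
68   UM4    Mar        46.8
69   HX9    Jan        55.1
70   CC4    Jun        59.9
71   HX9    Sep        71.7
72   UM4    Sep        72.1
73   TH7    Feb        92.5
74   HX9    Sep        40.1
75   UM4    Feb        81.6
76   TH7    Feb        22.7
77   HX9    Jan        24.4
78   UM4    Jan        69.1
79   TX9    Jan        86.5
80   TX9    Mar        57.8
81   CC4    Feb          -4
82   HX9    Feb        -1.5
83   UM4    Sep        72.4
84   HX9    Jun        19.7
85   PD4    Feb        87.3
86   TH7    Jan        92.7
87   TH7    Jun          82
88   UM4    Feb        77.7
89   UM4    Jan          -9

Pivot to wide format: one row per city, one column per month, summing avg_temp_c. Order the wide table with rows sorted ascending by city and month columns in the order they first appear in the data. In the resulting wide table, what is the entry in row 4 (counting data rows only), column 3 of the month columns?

157.6

With rows sorted ascending by city, row 4 is city=TH7. month columns in first-appearance order: Jan, Mar, Jun, Feb, Sep; column 3 is Jun.
Long rows with city=TH7, month=Jun: 67.8 + 7.8 + 82 = 157.6.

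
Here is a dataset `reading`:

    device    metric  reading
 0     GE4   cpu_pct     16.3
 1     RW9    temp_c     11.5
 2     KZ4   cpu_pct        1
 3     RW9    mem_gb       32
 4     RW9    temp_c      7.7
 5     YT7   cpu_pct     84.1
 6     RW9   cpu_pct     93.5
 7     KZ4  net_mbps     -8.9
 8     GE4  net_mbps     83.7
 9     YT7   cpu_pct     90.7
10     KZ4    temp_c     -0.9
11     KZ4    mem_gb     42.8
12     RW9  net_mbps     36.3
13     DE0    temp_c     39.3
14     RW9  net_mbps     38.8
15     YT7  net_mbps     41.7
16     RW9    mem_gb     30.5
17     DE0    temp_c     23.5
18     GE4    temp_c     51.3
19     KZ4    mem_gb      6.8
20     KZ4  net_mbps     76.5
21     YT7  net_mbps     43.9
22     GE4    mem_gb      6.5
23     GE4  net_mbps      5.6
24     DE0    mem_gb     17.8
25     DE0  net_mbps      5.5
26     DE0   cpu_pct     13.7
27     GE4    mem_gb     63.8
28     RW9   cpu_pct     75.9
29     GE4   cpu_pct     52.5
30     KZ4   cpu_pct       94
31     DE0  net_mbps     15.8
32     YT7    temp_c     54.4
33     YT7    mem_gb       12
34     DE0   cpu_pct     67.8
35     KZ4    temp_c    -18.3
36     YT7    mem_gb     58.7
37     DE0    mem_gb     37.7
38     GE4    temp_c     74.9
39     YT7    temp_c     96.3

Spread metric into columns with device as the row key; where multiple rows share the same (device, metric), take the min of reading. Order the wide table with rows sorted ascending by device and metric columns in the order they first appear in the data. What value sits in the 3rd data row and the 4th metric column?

-8.9

With rows sorted ascending by device, row 3 is device=KZ4. metric columns in first-appearance order: cpu_pct, temp_c, mem_gb, net_mbps; column 4 is net_mbps.
Long rows with device=KZ4, metric=net_mbps: min(-8.9, 76.5) = -8.9.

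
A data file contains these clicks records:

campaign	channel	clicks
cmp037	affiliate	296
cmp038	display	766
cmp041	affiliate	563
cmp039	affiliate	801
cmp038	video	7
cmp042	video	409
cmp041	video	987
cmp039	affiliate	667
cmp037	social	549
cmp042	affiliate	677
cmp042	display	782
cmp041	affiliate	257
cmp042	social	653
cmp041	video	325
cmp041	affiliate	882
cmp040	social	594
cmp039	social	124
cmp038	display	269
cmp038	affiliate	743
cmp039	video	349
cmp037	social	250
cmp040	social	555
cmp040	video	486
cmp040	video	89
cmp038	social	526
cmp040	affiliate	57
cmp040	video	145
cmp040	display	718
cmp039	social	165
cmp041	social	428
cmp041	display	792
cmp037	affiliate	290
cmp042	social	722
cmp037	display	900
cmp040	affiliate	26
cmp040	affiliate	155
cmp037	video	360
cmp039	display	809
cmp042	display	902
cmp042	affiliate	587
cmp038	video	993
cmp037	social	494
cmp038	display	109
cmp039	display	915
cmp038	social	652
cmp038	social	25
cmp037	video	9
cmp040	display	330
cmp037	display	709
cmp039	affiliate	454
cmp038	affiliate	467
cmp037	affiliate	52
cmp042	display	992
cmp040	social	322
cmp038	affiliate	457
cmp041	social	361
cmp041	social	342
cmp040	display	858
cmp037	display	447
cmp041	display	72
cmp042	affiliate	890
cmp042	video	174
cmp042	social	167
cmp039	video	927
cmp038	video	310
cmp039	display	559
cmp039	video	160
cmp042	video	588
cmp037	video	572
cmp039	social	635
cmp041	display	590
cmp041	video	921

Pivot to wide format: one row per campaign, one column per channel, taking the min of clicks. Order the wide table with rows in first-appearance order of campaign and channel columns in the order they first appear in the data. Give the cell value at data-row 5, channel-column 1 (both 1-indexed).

587

With rows in first-appearance order of campaign, row 5 is campaign=cmp042. channel columns in first-appearance order: affiliate, display, video, social; column 1 is affiliate.
Long rows with campaign=cmp042, channel=affiliate: min(677, 587, 890) = 587.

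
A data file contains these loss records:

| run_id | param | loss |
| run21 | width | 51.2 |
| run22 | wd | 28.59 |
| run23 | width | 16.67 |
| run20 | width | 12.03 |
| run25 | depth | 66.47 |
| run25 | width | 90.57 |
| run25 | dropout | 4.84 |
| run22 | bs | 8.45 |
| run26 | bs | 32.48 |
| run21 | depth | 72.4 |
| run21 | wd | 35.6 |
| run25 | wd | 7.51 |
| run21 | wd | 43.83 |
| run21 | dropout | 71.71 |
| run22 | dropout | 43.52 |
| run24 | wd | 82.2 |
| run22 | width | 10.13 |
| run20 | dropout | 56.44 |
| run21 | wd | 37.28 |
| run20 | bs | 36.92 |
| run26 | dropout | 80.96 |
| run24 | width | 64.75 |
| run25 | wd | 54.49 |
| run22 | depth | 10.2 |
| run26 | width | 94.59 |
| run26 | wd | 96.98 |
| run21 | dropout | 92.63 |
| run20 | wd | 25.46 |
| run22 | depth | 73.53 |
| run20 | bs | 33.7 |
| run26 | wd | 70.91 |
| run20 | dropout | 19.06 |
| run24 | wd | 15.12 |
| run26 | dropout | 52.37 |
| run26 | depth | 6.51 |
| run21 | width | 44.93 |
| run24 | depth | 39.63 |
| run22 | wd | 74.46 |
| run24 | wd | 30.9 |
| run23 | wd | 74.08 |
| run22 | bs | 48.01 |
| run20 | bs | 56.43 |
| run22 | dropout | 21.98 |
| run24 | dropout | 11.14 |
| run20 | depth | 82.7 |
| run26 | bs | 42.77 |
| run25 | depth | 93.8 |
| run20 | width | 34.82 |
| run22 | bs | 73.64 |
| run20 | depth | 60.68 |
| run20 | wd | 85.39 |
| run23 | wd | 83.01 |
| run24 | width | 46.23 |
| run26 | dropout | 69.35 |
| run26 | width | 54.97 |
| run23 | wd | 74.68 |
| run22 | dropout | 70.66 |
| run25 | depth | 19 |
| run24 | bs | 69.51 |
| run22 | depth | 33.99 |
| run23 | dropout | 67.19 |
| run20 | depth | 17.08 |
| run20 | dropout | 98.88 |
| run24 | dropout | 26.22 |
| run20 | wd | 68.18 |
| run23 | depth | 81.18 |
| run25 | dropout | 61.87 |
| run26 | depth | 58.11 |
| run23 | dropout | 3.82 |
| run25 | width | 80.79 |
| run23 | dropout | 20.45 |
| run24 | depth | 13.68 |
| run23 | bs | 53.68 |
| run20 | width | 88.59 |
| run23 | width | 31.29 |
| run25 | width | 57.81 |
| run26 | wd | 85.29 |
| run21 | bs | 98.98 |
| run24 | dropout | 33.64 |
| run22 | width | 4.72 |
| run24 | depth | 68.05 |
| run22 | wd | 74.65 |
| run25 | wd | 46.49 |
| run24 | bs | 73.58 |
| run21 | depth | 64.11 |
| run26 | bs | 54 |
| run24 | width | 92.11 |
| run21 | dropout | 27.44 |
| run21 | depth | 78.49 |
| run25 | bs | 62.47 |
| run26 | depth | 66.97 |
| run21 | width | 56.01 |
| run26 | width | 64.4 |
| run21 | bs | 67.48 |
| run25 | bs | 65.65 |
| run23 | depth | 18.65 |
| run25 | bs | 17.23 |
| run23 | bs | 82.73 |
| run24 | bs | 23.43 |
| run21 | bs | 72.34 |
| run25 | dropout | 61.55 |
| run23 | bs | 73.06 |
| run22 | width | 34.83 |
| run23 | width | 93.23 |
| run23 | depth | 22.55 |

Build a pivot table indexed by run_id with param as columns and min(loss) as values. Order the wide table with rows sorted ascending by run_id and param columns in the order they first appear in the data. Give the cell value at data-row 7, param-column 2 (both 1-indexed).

With rows sorted ascending by run_id, row 7 is run_id=run26. param columns in first-appearance order: width, wd, depth, dropout, bs; column 2 is wd.
Long rows with run_id=run26, param=wd: min(96.98, 70.91, 85.29) = 70.91.

70.91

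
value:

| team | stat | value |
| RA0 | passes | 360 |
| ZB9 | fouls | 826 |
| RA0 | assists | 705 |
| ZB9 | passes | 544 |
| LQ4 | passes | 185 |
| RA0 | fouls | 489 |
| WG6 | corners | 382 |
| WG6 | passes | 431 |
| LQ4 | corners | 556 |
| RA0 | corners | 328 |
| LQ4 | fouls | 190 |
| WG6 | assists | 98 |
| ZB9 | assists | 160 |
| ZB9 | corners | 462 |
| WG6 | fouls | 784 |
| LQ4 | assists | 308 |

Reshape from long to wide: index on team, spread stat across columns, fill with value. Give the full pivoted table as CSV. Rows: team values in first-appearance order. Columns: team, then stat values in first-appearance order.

Columns: team plus the 4 distinct stat values (passes, fouls, assists, corners).
For example, row RA0 column passes takes value=360 from the long row (RA0, passes).

team,passes,fouls,assists,corners
RA0,360,489,705,328
ZB9,544,826,160,462
LQ4,185,190,308,556
WG6,431,784,98,382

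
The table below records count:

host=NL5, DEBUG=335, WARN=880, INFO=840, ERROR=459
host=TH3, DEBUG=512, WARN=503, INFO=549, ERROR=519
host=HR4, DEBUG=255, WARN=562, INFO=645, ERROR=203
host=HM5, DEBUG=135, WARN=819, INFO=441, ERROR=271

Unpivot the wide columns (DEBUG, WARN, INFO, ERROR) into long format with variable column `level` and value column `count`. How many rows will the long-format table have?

4 host values × 4 melted columns = 16 rows.

16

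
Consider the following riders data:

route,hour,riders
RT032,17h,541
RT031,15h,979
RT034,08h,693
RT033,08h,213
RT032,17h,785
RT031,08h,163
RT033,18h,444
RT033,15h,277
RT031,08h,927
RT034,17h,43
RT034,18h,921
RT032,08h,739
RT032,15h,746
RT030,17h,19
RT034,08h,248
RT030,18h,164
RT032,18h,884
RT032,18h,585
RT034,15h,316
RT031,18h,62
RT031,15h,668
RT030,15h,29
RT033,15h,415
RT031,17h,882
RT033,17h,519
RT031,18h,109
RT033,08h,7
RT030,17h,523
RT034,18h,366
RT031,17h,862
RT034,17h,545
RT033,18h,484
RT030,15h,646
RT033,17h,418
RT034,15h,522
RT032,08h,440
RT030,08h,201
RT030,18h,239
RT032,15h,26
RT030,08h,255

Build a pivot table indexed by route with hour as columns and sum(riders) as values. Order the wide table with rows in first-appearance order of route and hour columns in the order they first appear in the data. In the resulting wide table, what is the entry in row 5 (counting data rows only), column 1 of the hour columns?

With rows in first-appearance order of route, row 5 is route=RT030. hour columns in first-appearance order: 17h, 15h, 08h, 18h; column 1 is 17h.
Long rows with route=RT030, hour=17h: 19 + 523 = 542.

542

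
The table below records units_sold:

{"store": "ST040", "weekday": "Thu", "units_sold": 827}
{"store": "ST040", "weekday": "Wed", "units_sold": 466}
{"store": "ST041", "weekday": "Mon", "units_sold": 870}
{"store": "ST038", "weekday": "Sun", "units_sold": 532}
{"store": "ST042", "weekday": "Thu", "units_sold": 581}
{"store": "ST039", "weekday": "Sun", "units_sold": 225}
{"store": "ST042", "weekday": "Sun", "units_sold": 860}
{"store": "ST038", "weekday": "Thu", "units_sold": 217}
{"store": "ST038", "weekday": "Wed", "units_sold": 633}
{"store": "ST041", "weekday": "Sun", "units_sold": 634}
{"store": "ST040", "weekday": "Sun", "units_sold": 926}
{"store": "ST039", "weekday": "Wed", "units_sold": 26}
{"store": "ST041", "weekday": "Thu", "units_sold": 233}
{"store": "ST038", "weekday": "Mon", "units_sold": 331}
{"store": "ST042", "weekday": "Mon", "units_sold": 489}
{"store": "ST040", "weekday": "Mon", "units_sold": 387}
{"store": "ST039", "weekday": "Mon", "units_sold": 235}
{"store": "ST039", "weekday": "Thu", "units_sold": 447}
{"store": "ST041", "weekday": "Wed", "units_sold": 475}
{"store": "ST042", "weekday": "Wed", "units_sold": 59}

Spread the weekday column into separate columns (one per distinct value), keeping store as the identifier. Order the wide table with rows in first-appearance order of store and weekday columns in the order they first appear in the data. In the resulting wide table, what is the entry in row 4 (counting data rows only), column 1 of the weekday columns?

581

With rows in first-appearance order of store, row 4 is store=ST042. weekday columns in first-appearance order: Thu, Wed, Mon, Sun; column 1 is Thu.
Long rows with store=ST042, weekday=Thu: units_sold = 581.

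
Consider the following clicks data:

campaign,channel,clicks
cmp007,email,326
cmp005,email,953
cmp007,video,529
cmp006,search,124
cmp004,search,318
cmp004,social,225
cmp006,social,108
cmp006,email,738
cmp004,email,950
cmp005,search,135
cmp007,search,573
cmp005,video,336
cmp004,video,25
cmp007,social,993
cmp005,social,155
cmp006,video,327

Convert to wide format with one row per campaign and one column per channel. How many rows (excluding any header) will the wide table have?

4 distinct campaign values → 4 rows.

4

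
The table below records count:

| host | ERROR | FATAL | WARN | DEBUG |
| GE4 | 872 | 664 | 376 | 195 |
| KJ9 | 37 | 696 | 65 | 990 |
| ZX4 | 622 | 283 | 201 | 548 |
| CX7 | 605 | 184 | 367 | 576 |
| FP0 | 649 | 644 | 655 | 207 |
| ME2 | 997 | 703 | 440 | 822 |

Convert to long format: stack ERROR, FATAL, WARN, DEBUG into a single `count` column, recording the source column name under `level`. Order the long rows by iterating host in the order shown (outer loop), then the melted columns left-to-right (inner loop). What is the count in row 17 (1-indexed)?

24 rows total (6 × 4). Row 17: index ⌊(17-1)/4⌋ = 4 into host → FP0; (17-1) mod 4 = 0 into the melted columns → ERROR.
So row 17 is (FP0, ERROR, 649); count = 649.

649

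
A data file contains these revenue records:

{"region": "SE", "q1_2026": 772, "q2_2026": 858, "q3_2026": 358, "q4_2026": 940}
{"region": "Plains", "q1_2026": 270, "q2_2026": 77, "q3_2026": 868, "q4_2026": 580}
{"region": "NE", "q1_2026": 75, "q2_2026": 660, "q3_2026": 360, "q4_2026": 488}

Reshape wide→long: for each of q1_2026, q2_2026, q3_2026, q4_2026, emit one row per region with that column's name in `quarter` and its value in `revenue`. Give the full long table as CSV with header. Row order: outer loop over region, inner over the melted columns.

Each (region, column) pair becomes one row: 3 × 4 = 12 rows.
For example, (SE, q1_2026) → revenue=772.

region,quarter,revenue
SE,q1_2026,772
SE,q2_2026,858
SE,q3_2026,358
SE,q4_2026,940
Plains,q1_2026,270
Plains,q2_2026,77
Plains,q3_2026,868
Plains,q4_2026,580
NE,q1_2026,75
NE,q2_2026,660
NE,q3_2026,360
NE,q4_2026,488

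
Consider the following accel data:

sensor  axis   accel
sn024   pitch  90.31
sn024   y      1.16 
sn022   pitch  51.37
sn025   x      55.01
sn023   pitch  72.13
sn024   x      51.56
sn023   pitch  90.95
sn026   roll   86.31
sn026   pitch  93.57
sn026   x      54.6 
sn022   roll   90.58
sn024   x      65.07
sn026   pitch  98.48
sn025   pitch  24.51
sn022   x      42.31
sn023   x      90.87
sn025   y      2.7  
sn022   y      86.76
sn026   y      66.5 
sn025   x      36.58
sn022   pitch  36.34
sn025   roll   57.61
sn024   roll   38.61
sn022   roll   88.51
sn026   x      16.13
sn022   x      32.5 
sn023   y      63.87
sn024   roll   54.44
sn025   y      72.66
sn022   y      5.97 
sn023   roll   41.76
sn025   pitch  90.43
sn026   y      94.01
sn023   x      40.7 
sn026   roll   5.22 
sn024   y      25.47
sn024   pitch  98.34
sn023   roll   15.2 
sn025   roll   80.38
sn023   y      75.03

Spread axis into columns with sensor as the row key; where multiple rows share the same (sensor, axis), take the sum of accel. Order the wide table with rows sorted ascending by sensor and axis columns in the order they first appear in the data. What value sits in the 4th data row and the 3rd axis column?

With rows sorted ascending by sensor, row 4 is sensor=sn025. axis columns in first-appearance order: pitch, y, x, roll; column 3 is x.
Long rows with sensor=sn025, axis=x: 55.01 + 36.58 = 91.59.

91.59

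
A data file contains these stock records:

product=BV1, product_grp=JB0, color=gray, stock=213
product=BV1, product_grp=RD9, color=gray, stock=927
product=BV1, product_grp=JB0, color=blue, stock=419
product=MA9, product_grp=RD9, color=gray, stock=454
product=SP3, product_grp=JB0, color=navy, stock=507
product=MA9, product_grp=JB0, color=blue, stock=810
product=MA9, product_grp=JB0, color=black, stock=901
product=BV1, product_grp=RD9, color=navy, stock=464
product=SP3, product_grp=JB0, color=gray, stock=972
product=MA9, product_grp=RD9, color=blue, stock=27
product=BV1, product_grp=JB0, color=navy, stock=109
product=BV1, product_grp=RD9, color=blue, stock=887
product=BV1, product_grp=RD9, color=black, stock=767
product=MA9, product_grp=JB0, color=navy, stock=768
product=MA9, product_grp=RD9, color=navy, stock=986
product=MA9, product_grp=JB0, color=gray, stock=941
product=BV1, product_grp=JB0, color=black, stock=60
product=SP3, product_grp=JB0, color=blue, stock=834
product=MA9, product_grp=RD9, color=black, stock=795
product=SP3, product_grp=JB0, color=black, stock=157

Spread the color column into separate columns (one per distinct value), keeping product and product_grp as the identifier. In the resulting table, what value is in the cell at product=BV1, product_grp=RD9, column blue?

Wide layout: rows indexed by product and product_grp, columns are the 4 distinct color values (gray, blue, navy, black).
Cell (product=BV1, product_grp=RD9, color=blue) draws from the long row where product=BV1, product_grp=RD9 and color=blue, which has stock=887.

887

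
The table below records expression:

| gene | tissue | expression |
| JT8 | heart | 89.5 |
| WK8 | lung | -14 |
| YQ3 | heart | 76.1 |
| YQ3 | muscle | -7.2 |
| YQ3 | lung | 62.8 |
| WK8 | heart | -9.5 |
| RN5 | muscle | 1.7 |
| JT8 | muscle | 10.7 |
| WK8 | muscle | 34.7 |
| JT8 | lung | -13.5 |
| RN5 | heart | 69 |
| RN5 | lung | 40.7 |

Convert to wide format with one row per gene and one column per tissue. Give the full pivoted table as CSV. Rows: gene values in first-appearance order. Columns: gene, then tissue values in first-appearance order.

gene,heart,lung,muscle
JT8,89.5,-13.5,10.7
WK8,-9.5,-14,34.7
YQ3,76.1,62.8,-7.2
RN5,69,40.7,1.7

Columns: gene plus the 3 distinct tissue values (heart, lung, muscle).
For example, row JT8 column heart takes expression=89.5 from the long row (JT8, heart).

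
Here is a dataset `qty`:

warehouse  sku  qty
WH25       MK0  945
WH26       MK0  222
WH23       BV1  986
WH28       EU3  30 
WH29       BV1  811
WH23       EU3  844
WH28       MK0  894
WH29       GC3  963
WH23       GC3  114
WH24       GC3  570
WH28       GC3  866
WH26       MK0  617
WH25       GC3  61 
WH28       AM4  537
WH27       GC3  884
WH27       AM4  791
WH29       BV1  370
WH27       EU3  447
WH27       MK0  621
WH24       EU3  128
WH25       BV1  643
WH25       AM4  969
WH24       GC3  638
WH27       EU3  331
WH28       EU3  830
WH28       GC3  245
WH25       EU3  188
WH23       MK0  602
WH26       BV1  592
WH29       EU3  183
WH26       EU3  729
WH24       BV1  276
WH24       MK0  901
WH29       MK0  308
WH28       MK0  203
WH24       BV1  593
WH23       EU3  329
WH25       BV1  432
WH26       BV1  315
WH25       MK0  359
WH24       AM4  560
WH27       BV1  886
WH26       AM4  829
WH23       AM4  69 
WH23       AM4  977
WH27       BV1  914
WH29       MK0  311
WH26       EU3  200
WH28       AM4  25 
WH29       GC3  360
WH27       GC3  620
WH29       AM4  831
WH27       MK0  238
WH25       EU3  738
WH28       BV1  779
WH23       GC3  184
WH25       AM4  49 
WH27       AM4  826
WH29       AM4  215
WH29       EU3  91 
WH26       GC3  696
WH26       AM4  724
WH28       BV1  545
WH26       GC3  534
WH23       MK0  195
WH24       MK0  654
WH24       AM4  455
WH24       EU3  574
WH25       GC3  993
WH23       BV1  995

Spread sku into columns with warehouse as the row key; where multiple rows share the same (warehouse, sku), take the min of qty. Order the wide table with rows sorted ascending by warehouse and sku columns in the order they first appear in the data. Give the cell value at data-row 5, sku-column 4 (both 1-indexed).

With rows sorted ascending by warehouse, row 5 is warehouse=WH27. sku columns in first-appearance order: MK0, BV1, EU3, GC3, AM4; column 4 is GC3.
Long rows with warehouse=WH27, sku=GC3: min(884, 620) = 620.

620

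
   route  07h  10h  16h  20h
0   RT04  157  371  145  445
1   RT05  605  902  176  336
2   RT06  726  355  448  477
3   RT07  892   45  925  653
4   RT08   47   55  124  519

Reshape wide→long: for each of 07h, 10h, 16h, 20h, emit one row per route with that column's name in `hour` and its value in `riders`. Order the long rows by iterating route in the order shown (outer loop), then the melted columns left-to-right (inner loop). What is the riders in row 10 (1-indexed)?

355

20 rows total (5 × 4). Row 10: index ⌊(10-1)/4⌋ = 2 into route → RT06; (10-1) mod 4 = 1 into the melted columns → 10h.
So row 10 is (RT06, 10h, 355); riders = 355.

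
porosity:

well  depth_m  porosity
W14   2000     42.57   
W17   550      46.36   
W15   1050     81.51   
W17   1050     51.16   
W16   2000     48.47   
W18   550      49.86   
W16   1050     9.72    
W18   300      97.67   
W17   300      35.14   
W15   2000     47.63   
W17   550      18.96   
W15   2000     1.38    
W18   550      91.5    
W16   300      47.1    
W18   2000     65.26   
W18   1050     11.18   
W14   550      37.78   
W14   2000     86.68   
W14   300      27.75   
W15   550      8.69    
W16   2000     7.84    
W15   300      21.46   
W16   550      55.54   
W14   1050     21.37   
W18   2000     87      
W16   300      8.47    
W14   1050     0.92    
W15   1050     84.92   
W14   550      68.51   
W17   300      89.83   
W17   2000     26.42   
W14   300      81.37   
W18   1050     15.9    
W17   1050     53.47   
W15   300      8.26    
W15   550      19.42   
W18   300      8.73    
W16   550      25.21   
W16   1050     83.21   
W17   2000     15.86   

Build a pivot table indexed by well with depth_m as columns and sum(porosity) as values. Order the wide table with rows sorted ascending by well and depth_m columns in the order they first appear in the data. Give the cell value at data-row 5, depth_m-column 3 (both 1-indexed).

With rows sorted ascending by well, row 5 is well=W18. depth_m columns in first-appearance order: 2000, 550, 1050, 300; column 3 is 1050.
Long rows with well=W18, depth_m=1050: 11.18 + 15.9 = 27.08.

27.08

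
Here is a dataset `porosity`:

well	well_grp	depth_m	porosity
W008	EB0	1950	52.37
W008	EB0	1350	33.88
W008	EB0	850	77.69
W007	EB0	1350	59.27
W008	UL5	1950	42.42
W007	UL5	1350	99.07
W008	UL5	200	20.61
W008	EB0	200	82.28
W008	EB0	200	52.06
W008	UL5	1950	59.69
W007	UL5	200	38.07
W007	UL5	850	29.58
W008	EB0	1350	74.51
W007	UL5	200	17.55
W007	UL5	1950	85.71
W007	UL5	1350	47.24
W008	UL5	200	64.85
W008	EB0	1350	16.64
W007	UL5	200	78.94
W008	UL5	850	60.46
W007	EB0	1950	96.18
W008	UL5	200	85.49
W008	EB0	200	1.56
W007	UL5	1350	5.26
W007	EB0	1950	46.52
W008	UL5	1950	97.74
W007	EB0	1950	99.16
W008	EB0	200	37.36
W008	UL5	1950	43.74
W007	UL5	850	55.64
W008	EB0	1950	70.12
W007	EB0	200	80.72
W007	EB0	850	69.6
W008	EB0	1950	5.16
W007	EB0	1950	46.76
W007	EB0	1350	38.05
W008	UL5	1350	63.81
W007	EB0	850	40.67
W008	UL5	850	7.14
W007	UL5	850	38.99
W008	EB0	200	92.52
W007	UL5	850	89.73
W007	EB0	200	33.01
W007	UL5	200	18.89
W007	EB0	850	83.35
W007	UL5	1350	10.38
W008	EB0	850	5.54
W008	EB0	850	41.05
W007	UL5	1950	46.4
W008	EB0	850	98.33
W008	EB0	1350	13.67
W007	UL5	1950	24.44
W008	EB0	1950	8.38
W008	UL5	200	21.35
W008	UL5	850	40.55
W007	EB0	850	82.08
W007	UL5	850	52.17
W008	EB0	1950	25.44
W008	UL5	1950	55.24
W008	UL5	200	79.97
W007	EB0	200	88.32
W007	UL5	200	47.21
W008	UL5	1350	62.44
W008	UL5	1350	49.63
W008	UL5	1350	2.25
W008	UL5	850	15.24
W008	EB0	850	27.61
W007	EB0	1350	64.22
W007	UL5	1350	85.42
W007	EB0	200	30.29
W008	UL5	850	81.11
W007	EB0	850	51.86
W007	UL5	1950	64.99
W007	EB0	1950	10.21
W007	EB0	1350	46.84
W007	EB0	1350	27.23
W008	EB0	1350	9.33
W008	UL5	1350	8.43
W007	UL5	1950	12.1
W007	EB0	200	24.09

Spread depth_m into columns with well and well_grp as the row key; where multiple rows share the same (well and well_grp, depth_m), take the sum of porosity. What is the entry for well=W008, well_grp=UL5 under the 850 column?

Rows with well=W008, well_grp=UL5 and depth_m=850: porosity values are 60.46, 7.14, 40.55, 15.24, 81.11.
60.46 + 7.14 + 40.55 + 15.24 + 81.11 = 204.50.

204.50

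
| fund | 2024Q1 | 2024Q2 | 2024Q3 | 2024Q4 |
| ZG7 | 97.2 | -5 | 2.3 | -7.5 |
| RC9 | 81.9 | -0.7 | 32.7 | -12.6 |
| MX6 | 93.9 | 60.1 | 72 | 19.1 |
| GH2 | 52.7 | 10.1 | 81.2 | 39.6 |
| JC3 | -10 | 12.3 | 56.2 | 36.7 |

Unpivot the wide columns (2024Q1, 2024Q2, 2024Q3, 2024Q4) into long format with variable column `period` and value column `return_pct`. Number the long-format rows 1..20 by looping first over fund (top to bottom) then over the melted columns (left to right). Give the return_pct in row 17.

20 rows total (5 × 4). Row 17: index ⌊(17-1)/4⌋ = 4 into fund → JC3; (17-1) mod 4 = 0 into the melted columns → 2024Q1.
So row 17 is (JC3, 2024Q1, -10); return_pct = -10.

-10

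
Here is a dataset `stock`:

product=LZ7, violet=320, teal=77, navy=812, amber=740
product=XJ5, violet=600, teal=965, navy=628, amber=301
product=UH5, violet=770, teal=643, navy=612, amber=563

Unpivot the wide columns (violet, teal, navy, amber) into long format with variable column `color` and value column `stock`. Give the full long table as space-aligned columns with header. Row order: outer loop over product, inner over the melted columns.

product  color   stock
LZ7      violet  320  
LZ7      teal    77   
LZ7      navy    812  
LZ7      amber   740  
XJ5      violet  600  
XJ5      teal    965  
XJ5      navy    628  
XJ5      amber   301  
UH5      violet  770  
UH5      teal    643  
UH5      navy    612  
UH5      amber   563  

Each (product, column) pair becomes one row: 3 × 4 = 12 rows.
For example, (LZ7, violet) → stock=320.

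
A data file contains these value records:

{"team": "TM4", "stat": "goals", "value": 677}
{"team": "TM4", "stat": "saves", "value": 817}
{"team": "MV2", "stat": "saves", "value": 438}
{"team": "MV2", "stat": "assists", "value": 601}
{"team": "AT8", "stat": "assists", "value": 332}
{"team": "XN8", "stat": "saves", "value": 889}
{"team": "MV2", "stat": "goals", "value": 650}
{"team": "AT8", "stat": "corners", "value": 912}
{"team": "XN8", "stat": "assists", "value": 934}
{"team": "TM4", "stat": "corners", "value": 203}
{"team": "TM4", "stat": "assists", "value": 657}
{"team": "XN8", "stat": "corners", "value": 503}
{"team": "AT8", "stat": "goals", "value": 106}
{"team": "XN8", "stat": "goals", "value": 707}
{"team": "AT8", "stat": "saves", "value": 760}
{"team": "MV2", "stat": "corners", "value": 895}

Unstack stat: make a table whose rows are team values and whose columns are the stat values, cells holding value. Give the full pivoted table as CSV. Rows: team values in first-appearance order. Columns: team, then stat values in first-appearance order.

team,goals,saves,assists,corners
TM4,677,817,657,203
MV2,650,438,601,895
AT8,106,760,332,912
XN8,707,889,934,503

Columns: team plus the 4 distinct stat values (goals, saves, assists, corners).
For example, row TM4 column goals takes value=677 from the long row (TM4, goals).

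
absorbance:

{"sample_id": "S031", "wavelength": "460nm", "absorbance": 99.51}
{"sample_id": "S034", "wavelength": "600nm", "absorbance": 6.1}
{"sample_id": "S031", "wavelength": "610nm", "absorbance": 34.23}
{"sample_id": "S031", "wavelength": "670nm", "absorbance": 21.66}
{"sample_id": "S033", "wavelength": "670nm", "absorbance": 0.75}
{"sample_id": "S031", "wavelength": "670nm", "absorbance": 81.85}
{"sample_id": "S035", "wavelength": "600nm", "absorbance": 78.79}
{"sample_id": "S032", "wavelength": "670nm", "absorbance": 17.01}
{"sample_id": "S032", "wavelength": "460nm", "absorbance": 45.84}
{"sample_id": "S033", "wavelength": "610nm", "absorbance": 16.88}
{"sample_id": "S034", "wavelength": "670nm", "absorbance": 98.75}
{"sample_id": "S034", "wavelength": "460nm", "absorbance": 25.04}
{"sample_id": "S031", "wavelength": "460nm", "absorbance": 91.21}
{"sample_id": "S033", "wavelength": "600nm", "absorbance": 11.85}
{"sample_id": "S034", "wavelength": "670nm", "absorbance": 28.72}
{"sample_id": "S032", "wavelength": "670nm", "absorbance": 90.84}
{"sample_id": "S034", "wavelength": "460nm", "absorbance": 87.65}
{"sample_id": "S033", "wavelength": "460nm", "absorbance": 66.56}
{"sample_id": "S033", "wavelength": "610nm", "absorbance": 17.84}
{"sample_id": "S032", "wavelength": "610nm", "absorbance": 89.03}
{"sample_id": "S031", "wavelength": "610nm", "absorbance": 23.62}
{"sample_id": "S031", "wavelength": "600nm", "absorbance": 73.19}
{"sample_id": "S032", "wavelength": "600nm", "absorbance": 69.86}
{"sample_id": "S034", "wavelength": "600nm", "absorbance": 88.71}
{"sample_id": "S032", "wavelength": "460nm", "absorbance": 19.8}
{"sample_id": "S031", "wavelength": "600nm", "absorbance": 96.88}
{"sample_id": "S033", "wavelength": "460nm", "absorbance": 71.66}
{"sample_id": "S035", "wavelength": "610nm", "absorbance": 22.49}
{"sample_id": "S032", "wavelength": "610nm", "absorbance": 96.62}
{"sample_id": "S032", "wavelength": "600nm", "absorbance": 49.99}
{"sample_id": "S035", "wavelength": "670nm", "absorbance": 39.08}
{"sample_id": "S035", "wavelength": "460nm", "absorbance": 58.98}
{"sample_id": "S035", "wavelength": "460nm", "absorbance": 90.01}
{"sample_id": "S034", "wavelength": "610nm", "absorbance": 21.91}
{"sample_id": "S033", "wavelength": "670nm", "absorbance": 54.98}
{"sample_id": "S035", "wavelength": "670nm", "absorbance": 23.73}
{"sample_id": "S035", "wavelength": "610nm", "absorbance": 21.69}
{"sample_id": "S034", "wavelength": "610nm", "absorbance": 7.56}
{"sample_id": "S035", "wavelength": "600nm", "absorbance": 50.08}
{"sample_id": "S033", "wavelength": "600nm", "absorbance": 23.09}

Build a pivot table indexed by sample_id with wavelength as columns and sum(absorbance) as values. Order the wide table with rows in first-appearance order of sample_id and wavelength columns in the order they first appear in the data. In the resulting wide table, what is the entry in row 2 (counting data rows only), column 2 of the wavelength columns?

94.81

With rows in first-appearance order of sample_id, row 2 is sample_id=S034. wavelength columns in first-appearance order: 460nm, 600nm, 610nm, 670nm; column 2 is 600nm.
Long rows with sample_id=S034, wavelength=600nm: 6.1 + 88.71 = 94.81.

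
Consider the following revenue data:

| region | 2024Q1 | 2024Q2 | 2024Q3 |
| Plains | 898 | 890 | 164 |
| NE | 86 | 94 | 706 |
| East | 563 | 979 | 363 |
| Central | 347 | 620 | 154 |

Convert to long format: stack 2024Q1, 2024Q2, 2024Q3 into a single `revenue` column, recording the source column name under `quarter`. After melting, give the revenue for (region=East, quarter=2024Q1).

Unpivoting turns each (region, wide-column) pair into one long row.
The wide cell at row East, column 2024Q1 holds 563, so the long row (East, 2024Q1) has revenue=563.

563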